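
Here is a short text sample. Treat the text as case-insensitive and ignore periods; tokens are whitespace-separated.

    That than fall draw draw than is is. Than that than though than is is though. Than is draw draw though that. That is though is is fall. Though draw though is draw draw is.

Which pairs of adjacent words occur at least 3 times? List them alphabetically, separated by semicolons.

Bigram counts meeting the condition (at least 3 times):
  draw draw: 3
  is is: 3
  than is: 3

draw draw; is is; than is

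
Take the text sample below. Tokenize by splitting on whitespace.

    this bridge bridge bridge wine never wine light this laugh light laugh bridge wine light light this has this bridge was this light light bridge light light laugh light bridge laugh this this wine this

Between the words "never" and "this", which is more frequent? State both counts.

"never": 1 occurrence
"this": 8 occurrences

"this" (8 vs 1)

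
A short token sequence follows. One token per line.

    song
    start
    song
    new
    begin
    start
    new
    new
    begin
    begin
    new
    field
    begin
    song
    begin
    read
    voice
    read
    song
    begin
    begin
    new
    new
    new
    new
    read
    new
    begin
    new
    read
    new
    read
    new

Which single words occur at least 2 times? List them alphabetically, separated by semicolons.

begin; new; read; song; start

Unigram counts meeting the condition (at least 2 times):
  begin: 8
  new: 12
  read: 5
  song: 4
  start: 2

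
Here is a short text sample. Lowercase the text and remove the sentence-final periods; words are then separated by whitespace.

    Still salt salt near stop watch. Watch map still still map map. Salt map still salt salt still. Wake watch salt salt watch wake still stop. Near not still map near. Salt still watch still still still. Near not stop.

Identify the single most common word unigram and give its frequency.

"still", 11 times

Unigram frequencies (highest first):
  still: 11
  salt: 8
  watch: 5
  map: 5
  near: 4
  stop: 3
  … (2 more, each ≤ 2)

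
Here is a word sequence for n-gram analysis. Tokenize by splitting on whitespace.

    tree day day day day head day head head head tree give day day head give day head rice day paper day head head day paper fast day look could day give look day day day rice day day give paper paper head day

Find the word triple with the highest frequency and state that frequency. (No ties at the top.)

Trigram frequencies (highest first):
  day day day: 3
  day day head: 2
  day head head: 2
  tree day day: 1
  day head day: 1
  head day head: 1
  … (32 more, each ≤ 1)

"day day day", 3 times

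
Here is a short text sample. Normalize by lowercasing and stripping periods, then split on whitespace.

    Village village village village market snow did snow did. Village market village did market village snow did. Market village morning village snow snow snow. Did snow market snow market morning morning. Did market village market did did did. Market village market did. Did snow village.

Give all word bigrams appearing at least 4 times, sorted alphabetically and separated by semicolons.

Bigram counts meeting the condition (at least 4 times):
  did market: 4
  market village: 5
  snow did: 4
  village market: 4

did market; market village; snow did; village market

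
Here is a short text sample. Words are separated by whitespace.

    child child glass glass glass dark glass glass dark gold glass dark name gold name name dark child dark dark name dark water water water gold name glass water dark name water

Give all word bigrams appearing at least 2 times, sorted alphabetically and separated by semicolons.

dark name; glass dark; glass glass; gold name; name dark; water water

Bigram counts meeting the condition (at least 2 times):
  dark name: 3
  glass dark: 3
  glass glass: 3
  gold name: 2
  name dark: 2
  water water: 2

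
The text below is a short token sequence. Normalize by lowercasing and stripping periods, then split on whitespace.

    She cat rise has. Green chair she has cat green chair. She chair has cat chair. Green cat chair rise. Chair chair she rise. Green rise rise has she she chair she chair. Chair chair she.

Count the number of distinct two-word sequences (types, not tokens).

23

36 tokens → 35 bigram windows in total.
Repeated bigrams (each contributes count−1 duplicates):
  chair she: 5
  chair chair: 3
  she chair: 3
  cat chair: 2
  green chair: 2
  has cat: 2
  rise has: 2
12 duplicate windows → 35 − 12 = 23 distinct.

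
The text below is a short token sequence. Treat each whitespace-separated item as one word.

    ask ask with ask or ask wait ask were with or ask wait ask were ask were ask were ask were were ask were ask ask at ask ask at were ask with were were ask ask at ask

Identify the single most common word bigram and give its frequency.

Bigram frequencies (highest first):
  were ask: 7
  ask were: 6
  ask ask: 4
  ask at: 3
  ask with: 2
  or ask: 2
  … (10 more, each ≤ 2)

"were ask", 7 times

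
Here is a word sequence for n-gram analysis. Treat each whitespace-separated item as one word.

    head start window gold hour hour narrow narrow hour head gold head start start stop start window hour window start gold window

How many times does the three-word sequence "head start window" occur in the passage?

1

Scanning the 20 overlapping trigram windows for "head start window":
  position 1–3: head start window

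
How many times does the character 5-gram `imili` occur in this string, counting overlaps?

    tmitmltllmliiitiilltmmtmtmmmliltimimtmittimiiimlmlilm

Sliding a length-5 window over the 53 characters (49 positions):
  (no match at any position)

0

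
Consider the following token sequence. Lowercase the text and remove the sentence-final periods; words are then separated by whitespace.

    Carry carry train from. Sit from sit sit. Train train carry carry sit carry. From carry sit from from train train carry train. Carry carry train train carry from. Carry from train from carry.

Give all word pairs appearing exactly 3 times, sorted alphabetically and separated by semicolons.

Bigram counts meeting the condition (exactly 3 times):
  carry carry: 3
  carry from: 3
  carry train: 3
  from carry: 3
  train train: 3

carry carry; carry from; carry train; from carry; train train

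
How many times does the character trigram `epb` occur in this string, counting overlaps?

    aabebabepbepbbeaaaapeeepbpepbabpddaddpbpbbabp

4

Sliding a length-3 window over the 45 characters (43 positions):
  position 8–10: epb
  position 11–13: epb
  position 23–25: epb
  position 27–29: epb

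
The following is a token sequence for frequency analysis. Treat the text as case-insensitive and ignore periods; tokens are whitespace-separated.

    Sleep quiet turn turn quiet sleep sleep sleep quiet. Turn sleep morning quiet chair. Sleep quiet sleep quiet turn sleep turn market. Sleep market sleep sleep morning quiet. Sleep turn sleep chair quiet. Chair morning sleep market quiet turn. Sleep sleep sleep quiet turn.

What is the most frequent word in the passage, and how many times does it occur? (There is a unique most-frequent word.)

"sleep", 17 times

Unigram frequencies (highest first):
  sleep: 17
  quiet: 10
  turn: 8
  morning: 3
  chair: 3
  market: 3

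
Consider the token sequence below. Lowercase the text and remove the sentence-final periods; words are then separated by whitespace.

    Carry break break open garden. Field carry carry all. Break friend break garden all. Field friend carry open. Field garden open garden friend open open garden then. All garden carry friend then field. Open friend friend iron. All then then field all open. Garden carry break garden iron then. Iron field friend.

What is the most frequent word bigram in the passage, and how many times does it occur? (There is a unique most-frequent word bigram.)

"open garden", 4 times

Bigram frequencies (highest first):
  open garden: 4
  carry break: 2
  break garden: 2
  field friend: 2
  garden carry: 2
  then field: 2
  … (37 more, each ≤ 1)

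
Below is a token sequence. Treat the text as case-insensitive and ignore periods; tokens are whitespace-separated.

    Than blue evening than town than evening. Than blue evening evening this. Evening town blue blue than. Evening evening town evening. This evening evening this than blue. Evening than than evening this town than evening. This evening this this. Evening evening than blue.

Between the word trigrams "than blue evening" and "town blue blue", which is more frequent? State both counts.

"than blue evening": 3 occurrences
"town blue blue": 1 occurrence

"than blue evening" (3 vs 1)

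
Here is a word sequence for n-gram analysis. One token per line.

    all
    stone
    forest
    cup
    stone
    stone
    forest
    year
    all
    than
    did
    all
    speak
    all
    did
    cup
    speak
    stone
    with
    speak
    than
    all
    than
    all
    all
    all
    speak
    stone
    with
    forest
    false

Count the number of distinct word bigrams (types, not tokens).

31 tokens → 30 bigram windows in total.
Repeated bigrams (each contributes count−1 duplicates):
  all all: 2
  all speak: 2
  all than: 2
  speak stone: 2
  stone forest: 2
  stone with: 2
  than all: 2
7 duplicate windows → 30 − 7 = 23 distinct.

23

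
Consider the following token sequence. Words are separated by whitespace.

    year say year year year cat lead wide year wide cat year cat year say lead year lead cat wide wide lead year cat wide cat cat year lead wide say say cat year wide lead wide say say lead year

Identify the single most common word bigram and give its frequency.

Bigram frequencies (highest first):
  cat year: 4
  year cat: 3
  lead wide: 3
  lead year: 3
  year say: 2
  year year: 2
  … (15 more, each ≤ 2)

"cat year", 4 times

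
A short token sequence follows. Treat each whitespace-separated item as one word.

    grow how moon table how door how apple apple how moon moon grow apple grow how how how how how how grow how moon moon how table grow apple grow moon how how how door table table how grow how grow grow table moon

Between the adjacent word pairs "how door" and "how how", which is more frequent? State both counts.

"how door": 2 occurrences
"how how": 7 occurrences

"how how" (7 vs 2)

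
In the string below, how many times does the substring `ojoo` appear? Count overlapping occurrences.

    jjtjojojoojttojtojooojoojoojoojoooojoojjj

7

Sliding a length-4 window over the 41 characters (38 positions):
  position 7–10: ojoo
  position 17–20: ojoo
  position 21–24: ojoo
  position 24–27: ojoo
  position 27–30: ojoo
  position 30–33: ojoo
  position 35–38: ojoo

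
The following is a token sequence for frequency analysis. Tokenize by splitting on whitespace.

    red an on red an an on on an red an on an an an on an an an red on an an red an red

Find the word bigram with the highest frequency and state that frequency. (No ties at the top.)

Bigram frequencies (highest first):
  an an: 6
  red an: 4
  an on: 4
  on an: 4
  an red: 4
  on red: 1
  … (2 more, each ≤ 1)

"an an", 6 times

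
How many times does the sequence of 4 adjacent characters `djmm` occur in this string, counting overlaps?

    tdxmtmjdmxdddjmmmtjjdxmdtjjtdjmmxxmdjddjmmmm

3

Sliding a length-4 window over the 44 characters (41 positions):
  position 13–16: djmm
  position 29–32: djmm
  position 39–42: djmm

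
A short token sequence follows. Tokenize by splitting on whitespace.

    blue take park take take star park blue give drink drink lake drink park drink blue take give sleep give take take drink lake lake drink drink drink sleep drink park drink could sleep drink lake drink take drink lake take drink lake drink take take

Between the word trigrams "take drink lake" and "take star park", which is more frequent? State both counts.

"take drink lake" (3 vs 1)

"take drink lake": 3 occurrences
"take star park": 1 occurrence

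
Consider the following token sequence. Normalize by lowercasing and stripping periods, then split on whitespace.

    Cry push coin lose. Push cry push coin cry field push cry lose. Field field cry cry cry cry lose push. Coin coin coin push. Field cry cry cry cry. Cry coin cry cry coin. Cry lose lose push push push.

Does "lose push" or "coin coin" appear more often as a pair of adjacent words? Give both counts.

"lose push": 3 occurrences
"coin coin": 2 occurrences

"lose push" (3 vs 2)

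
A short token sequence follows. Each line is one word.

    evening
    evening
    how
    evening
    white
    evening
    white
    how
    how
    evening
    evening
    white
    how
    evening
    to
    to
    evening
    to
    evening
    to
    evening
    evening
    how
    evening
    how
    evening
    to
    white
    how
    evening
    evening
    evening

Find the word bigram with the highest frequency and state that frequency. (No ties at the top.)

Bigram frequencies (highest first):
  how evening: 6
  evening evening: 5
  evening to: 4
  evening how: 3
  evening white: 3
  white how: 3
  … (5 more, each ≤ 3)

"how evening", 6 times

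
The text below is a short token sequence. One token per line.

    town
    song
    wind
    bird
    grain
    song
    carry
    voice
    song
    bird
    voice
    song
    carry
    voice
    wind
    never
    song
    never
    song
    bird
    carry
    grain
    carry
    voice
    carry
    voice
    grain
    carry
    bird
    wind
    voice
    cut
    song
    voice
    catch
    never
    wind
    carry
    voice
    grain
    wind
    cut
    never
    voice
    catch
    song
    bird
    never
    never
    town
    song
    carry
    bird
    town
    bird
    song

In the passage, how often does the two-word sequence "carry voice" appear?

5

Scanning the 55 overlapping bigram windows for "carry voice":
  position 7–8: carry voice
  position 13–14: carry voice
  position 23–24: carry voice
  position 25–26: carry voice
  position 38–39: carry voice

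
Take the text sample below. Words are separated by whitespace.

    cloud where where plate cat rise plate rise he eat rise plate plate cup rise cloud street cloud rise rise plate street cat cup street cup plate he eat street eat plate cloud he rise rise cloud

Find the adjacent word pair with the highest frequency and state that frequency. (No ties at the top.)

Bigram frequencies (highest first):
  rise plate: 3
  he eat: 2
  rise cloud: 2
  rise rise: 2
  cloud where: 1
  where where: 1
  … (25 more, each ≤ 1)

"rise plate", 3 times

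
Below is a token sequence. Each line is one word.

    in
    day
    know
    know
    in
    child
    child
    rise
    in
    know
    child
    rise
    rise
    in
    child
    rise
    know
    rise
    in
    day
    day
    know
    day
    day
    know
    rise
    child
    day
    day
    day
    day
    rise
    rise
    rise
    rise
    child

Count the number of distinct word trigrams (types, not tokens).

36 tokens → 34 trigram windows in total.
Repeated trigrams (each contributes count−1 duplicates):
  day day day: 2
  day day know: 2
  rise rise rise: 2
3 duplicate windows → 34 − 3 = 31 distinct.

31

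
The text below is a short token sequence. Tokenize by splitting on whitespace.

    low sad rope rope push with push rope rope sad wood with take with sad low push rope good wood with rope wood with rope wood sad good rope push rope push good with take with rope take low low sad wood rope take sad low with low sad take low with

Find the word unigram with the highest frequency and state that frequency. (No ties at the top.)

Unigram frequencies (highest first):
  rope: 11
  with: 9
  low: 7
  sad: 7
  push: 5
  wood: 5
  … (2 more, each ≤ 5)

"rope", 11 times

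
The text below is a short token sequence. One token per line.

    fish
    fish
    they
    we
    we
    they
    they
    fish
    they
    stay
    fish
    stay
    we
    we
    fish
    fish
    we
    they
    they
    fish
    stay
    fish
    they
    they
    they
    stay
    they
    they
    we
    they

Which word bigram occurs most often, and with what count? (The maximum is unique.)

Bigram frequencies (highest first):
  they they: 5
  fish they: 3
  we they: 3
  fish fish: 2
  they we: 2
  we we: 2
  … (8 more, each ≤ 2)

"they they", 5 times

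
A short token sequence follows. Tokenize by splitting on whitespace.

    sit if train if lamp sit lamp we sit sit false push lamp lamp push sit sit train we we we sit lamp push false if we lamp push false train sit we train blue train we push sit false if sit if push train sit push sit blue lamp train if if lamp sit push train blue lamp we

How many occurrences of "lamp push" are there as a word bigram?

Scanning the 59 overlapping bigram windows for "lamp push":
  position 14–15: lamp push
  position 23–24: lamp push
  position 28–29: lamp push

3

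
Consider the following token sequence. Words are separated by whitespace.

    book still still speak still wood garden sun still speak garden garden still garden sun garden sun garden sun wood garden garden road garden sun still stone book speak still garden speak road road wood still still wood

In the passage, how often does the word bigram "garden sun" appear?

5

Scanning the 37 overlapping bigram windows for "garden sun":
  position 7–8: garden sun
  position 14–15: garden sun
  position 16–17: garden sun
  position 18–19: garden sun
  position 24–25: garden sun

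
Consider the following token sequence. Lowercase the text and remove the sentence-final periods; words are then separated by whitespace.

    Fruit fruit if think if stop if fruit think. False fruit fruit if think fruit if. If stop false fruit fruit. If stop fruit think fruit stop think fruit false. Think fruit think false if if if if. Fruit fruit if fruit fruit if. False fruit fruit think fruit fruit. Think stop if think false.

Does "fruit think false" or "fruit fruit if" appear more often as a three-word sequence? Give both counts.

"fruit fruit if" (5 vs 2)

"fruit think false": 2 occurrences
"fruit fruit if": 5 occurrences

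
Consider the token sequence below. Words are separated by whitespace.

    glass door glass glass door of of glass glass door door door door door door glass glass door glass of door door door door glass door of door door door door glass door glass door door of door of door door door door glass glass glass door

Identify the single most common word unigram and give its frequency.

Unigram frequencies (highest first):
  door: 27
  glass: 14
  of: 6

"door", 27 times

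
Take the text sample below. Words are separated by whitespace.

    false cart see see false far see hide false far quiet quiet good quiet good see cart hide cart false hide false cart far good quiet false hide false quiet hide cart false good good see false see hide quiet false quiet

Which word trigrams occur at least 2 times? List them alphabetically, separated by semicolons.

false hide false; hide cart false

Trigram counts meeting the condition (at least 2 times):
  false hide false: 2
  hide cart false: 2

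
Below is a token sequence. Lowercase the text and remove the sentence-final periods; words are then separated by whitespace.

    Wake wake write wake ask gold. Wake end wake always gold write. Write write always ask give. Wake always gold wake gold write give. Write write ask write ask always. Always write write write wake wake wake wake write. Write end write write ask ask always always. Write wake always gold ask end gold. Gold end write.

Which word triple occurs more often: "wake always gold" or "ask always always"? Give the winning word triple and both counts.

"wake always gold" (3 vs 2)

"wake always gold": 3 occurrences
"ask always always": 2 occurrences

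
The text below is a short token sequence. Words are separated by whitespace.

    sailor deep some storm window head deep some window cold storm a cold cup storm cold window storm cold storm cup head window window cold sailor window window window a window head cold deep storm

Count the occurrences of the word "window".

Scanning the 35 tokens for "window":
  position 5: window
  position 9: window
  position 17: window
  position 23: window
  position 24: window
  position 27: window
  position 28: window
  position 29: window
  position 31: window

9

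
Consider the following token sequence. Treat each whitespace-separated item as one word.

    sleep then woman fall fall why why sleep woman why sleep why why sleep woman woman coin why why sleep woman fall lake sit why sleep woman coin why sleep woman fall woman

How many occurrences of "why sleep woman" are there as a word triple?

5

Scanning the 31 overlapping trigram windows for "why sleep woman":
  position 7–9: why sleep woman
  position 13–15: why sleep woman
  position 19–21: why sleep woman
  position 25–27: why sleep woman
  position 29–31: why sleep woman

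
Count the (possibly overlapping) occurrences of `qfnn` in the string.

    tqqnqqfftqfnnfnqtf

1

Sliding a length-4 window over the 18 characters (15 positions):
  position 10–13: qfnn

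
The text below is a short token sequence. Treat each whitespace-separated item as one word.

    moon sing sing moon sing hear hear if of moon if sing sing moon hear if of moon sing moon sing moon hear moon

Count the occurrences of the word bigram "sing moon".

Scanning the 23 overlapping bigram windows for "sing moon":
  position 3–4: sing moon
  position 13–14: sing moon
  position 19–20: sing moon
  position 21–22: sing moon

4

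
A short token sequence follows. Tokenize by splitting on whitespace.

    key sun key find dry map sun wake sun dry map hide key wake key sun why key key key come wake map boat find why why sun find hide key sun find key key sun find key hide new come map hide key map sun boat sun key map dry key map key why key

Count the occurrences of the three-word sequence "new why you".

Scanning the 54 overlapping trigram windows for "new why you":
  (none found)

0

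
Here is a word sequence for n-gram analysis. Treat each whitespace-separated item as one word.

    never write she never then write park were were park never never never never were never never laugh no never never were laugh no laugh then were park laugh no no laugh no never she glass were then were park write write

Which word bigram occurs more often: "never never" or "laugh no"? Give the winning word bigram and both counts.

"never never" (5 vs 4)

"never never": 5 occurrences
"laugh no": 4 occurrences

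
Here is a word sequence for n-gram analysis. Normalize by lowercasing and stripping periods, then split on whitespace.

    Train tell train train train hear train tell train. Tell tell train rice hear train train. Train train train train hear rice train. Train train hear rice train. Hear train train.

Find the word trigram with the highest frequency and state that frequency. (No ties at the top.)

Trigram frequencies (highest first):
  train train train: 6
  train train hear: 3
  train tell train: 2
  train hear train: 2
  hear train train: 2
  train hear rice: 2
  … (11 more, each ≤ 2)

"train train train", 6 times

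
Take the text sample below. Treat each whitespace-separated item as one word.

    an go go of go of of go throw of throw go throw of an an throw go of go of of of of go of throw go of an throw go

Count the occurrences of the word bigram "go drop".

0

Scanning the 31 overlapping bigram windows for "go drop":
  (none found)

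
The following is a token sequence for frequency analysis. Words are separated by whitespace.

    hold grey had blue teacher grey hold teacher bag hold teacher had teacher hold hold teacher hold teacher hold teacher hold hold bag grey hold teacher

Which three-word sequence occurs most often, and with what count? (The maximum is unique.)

Trigram frequencies (highest first):
  hold teacher hold: 3
  grey hold teacher: 2
  teacher hold hold: 2
  teacher hold teacher: 2
  hold grey had: 1
  grey had blue: 1
  … (13 more, each ≤ 1)

"hold teacher hold", 3 times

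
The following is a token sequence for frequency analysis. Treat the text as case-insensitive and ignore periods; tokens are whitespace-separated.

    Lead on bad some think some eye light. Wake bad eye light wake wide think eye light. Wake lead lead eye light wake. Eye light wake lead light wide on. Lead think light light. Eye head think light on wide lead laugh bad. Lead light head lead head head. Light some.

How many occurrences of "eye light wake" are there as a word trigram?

Scanning the 49 overlapping trigram windows for "eye light wake":
  position 7–9: eye light wake
  position 11–13: eye light wake
  position 16–18: eye light wake
  position 21–23: eye light wake
  position 24–26: eye light wake

5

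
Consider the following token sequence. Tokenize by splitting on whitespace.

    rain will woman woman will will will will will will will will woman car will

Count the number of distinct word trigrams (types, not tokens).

8

15 tokens → 13 trigram windows in total.
Repeated trigrams (each contributes count−1 duplicates):
  will will will: 6
5 duplicate windows → 13 − 5 = 8 distinct.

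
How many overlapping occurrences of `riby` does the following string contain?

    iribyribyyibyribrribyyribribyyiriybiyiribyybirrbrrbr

5

Sliding a length-4 window over the 52 characters (49 positions):
  position 2–5: riby
  position 6–9: riby
  position 18–21: riby
  position 26–29: riby
  position 39–42: riby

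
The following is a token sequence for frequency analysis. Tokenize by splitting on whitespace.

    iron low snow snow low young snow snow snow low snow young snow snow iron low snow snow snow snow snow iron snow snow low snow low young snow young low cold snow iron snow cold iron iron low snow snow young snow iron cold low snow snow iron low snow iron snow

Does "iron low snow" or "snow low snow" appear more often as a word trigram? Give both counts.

"iron low snow": 4 occurrences
"snow low snow": 2 occurrences

"iron low snow" (4 vs 2)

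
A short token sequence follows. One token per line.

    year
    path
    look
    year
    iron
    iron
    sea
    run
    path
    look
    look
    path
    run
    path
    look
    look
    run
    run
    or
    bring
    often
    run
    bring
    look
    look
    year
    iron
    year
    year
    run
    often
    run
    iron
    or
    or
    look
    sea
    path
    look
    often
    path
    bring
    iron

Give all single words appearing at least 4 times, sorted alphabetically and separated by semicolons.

Unigram counts meeting the condition (at least 4 times):
  iron: 5
  look: 9
  path: 6
  run: 7
  year: 5

iron; look; path; run; year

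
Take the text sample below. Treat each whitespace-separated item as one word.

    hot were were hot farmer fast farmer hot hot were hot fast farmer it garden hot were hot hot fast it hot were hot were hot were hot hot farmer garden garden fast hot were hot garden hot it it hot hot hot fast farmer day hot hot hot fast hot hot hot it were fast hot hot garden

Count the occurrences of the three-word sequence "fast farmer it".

Scanning the 57 overlapping trigram windows for "fast farmer it":
  position 12–14: fast farmer it

1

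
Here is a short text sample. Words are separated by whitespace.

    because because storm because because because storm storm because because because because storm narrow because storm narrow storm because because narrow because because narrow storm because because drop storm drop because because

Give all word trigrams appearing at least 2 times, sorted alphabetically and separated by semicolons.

because because because; because because narrow; because because storm; because storm narrow; narrow storm because; storm because because

Trigram counts meeting the condition (at least 2 times):
  because because because: 3
  because because narrow: 2
  because because storm: 3
  because storm narrow: 2
  narrow storm because: 2
  storm because because: 4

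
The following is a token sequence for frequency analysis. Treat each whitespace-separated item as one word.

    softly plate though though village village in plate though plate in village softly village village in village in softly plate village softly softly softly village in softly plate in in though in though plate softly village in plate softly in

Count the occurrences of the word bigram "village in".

Scanning the 39 overlapping bigram windows for "village in":
  position 6–7: village in
  position 15–16: village in
  position 17–18: village in
  position 25–26: village in
  position 36–37: village in

5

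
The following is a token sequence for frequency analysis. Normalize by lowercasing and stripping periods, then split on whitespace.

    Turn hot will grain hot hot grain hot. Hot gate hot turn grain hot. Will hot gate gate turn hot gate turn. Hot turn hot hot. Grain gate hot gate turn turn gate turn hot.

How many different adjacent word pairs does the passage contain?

16

35 tokens → 34 bigram windows in total.
Repeated bigrams (each contributes count−1 duplicates):
  turn hot: 5
  gate turn: 4
  hot gate: 4
  grain hot: 3
  hot hot: 3
  gate hot: 2
  hot grain: 2
  hot turn: 2
  … (1 more repeated)
18 duplicate windows → 34 − 18 = 16 distinct.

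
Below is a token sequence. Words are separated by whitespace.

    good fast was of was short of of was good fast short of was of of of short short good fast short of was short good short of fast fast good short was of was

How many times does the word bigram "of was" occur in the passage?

5

Scanning the 34 overlapping bigram windows for "of was":
  position 4–5: of was
  position 8–9: of was
  position 13–14: of was
  position 23–24: of was
  position 34–35: of was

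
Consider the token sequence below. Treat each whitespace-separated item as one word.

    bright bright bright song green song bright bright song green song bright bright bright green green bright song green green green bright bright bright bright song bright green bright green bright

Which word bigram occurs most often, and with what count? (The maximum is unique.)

"bright bright", 8 times

Bigram frequencies (highest first):
  bright bright: 8
  bright song: 4
  green bright: 4
  song green: 3
  song bright: 3
  bright green: 3
  … (2 more, each ≤ 3)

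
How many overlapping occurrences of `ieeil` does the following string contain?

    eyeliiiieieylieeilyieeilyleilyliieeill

Sliding a length-5 window over the 38 characters (34 positions):
  position 14–18: ieeil
  position 20–24: ieeil
  position 33–37: ieeil

3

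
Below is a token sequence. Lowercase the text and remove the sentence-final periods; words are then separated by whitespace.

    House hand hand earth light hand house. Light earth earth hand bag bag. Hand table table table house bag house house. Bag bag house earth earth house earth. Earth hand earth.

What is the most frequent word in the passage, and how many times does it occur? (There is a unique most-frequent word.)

"earth", 8 times

Unigram frequencies (highest first):
  earth: 8
  house: 7
  hand: 6
  bag: 5
  table: 3
  light: 2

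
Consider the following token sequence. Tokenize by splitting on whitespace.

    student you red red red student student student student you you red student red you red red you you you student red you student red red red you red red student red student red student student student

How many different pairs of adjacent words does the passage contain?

9

37 tokens → 36 bigram windows in total.
Repeated bigrams (each contributes count−1 duplicates):
  red red: 6
  red student: 5
  student red: 5
  student student: 5
  red you: 4
  you red: 4
  you you: 3
  student you: 2
  … (1 more repeated)
27 duplicate windows → 36 − 27 = 9 distinct.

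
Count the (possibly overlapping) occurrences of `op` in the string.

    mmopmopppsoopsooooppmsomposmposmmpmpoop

5

Sliding a length-2 window over the 39 characters (38 positions):
  position 3–4: op
  position 6–7: op
  position 12–13: op
  position 18–19: op
  position 38–39: op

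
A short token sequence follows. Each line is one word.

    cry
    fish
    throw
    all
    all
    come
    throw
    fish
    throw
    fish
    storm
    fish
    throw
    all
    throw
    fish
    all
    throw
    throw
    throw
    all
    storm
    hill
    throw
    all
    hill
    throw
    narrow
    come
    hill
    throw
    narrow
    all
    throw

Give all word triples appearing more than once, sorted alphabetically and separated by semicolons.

fish throw all; hill throw narrow

Trigram counts meeting the condition (more than once):
  fish throw all: 2
  hill throw narrow: 2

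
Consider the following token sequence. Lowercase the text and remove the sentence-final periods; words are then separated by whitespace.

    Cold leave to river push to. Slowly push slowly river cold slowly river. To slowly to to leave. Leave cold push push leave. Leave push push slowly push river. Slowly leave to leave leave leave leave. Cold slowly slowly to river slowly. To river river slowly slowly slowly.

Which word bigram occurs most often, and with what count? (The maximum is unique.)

Bigram frequencies (highest first):
  leave leave: 5
  to river: 3
  slowly to: 3
  river slowly: 3
  slowly slowly: 3
  leave to: 2
  … (20 more, each ≤ 2)

"leave leave", 5 times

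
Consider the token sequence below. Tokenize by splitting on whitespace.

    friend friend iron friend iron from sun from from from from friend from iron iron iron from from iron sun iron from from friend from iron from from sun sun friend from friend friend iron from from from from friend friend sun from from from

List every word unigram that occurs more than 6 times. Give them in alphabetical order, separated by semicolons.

Unigram counts meeting the condition (more than 6 times):
  friend: 10
  from: 21
  iron: 9

friend; from; iron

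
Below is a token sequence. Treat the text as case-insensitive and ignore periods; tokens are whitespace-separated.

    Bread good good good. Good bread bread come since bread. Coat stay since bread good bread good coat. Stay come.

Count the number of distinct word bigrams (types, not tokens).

12

20 tokens → 19 bigram windows in total.
Repeated bigrams (each contributes count−1 duplicates):
  bread good: 3
  good good: 3
  coat stay: 2
  good bread: 2
  since bread: 2
7 duplicate windows → 19 − 7 = 12 distinct.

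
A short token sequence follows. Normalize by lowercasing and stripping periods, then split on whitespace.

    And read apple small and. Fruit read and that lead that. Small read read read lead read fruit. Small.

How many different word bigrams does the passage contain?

17

19 tokens → 18 bigram windows in total.
Repeated bigrams (each contributes count−1 duplicates):
  read read: 2
1 duplicate windows → 18 − 1 = 17 distinct.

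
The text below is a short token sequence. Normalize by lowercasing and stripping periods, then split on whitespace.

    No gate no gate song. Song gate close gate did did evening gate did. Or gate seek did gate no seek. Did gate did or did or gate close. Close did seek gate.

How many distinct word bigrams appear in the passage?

22

33 tokens → 32 bigram windows in total.
Repeated bigrams (each contributes count−1 duplicates):
  did or: 3
  gate did: 3
  did gate: 2
  gate close: 2
  gate no: 2
  no gate: 2
  or gate: 2
  seek did: 2
10 duplicate windows → 32 − 10 = 22 distinct.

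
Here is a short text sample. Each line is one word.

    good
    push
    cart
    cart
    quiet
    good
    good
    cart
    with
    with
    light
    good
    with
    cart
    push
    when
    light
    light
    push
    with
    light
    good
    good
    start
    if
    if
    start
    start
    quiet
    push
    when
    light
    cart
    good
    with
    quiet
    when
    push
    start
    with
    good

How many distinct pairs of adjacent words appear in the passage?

41 tokens → 40 bigram windows in total.
Repeated bigrams (each contributes count−1 duplicates):
  good good: 2
  good with: 2
  light good: 2
  push when: 2
  when light: 2
  with light: 2
6 duplicate windows → 40 − 6 = 34 distinct.

34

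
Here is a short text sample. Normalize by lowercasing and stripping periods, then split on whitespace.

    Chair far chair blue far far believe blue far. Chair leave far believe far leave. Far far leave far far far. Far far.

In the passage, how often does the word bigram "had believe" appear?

0

Scanning the 22 overlapping bigram windows for "had believe":
  (none found)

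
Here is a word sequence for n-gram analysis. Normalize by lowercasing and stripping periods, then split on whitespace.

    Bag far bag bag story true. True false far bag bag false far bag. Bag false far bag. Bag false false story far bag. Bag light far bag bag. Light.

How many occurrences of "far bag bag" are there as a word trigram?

6

Scanning the 28 overlapping trigram windows for "far bag bag":
  position 2–4: far bag bag
  position 9–11: far bag bag
  position 13–15: far bag bag
  position 17–19: far bag bag
  position 23–25: far bag bag
  position 27–29: far bag bag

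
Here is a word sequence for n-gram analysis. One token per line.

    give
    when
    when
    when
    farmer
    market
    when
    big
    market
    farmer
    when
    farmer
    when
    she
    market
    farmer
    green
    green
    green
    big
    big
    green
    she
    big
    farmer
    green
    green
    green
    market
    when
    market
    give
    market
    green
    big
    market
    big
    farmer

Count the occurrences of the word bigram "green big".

2

Scanning the 37 overlapping bigram windows for "green big":
  position 19–20: green big
  position 34–35: green big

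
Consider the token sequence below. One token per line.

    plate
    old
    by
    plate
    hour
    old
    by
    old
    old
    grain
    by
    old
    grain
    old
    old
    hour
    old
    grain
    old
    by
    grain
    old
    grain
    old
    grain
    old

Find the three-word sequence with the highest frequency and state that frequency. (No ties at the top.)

Trigram frequencies (highest first):
  old grain old: 4
  grain old grain: 2
  plate old by: 1
  old by plate: 1
  by plate hour: 1
  plate hour old: 1
  … (14 more, each ≤ 1)

"old grain old", 4 times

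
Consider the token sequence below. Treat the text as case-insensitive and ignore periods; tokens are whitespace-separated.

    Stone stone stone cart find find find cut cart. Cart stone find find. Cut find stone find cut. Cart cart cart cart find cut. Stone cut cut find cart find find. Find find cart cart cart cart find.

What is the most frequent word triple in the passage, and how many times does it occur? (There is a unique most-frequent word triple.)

Trigram frequencies (highest first):
  cart cart cart: 4
  find find find: 3
  cart find find: 2
  find find cut: 2
  find cut cart: 2
  cut cart cart: 2
  … (20 more, each ≤ 2)

"cart cart cart", 4 times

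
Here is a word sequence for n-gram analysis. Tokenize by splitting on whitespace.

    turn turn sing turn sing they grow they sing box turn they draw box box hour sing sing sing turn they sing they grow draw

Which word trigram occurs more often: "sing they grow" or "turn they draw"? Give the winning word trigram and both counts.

"sing they grow": 2 occurrences
"turn they draw": 1 occurrence

"sing they grow" (2 vs 1)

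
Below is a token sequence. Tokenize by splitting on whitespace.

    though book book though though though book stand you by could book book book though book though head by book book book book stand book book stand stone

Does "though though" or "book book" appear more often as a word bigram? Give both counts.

"book book" (7 vs 2)

"though though": 2 occurrences
"book book": 7 occurrences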